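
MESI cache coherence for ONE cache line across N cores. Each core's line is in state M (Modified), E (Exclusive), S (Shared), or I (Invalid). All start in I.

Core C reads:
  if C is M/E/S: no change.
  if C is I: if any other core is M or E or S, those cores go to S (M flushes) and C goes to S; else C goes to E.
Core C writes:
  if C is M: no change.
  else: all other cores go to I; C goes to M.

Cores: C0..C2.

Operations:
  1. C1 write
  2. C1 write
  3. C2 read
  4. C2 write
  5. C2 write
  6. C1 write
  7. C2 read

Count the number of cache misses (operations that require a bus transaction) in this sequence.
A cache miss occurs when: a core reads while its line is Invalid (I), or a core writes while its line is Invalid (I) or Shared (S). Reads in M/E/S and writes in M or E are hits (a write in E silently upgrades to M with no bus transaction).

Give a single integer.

Answer: 5

Derivation:
Op 1: C1 write [C1 write: invalidate none -> C1=M] -> [I,M,I] [MISS #1: write from I]
Op 2: C1 write [C1 write: already M (modified), no change] -> [I,M,I] [hit: write from M]
Op 3: C2 read [C2 read from I: others=['C1=M'] -> C2=S, others downsized to S] -> [I,S,S] [MISS #2: read from I]
Op 4: C2 write [C2 write: invalidate ['C1=S'] -> C2=M] -> [I,I,M] [MISS #3: write from S]
Op 5: C2 write [C2 write: already M (modified), no change] -> [I,I,M] [hit: write from M]
Op 6: C1 write [C1 write: invalidate ['C2=M'] -> C1=M] -> [I,M,I] [MISS #4: write from I]
Op 7: C2 read [C2 read from I: others=['C1=M'] -> C2=S, others downsized to S] -> [I,S,S] [MISS #5: read from I]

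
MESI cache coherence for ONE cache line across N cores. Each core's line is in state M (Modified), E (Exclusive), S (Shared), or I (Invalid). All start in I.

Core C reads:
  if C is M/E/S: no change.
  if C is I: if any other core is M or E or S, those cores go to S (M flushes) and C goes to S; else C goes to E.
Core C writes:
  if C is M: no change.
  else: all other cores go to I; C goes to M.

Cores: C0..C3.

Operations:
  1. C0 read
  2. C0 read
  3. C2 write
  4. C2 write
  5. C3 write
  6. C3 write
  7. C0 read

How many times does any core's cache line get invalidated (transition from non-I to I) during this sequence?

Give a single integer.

Answer: 2

Derivation:
Op 1: C0 read [C0 read from I: no other sharers -> C0=E (exclusive)] -> [E,I,I,I] (invalidations this op: 0; running total: 0)
Op 2: C0 read [C0 read: already in E, no change] -> [E,I,I,I] (invalidations this op: 0; running total: 0)
Op 3: C2 write [C2 write: invalidate ['C0=E'] -> C2=M] -> [I,I,M,I] (invalidations this op: 1; running total: 1)
Op 4: C2 write [C2 write: already M (modified), no change] -> [I,I,M,I] (invalidations this op: 0; running total: 1)
Op 5: C3 write [C3 write: invalidate ['C2=M'] -> C3=M] -> [I,I,I,M] (invalidations this op: 1; running total: 2)
Op 6: C3 write [C3 write: already M (modified), no change] -> [I,I,I,M] (invalidations this op: 0; running total: 2)
Op 7: C0 read [C0 read from I: others=['C3=M'] -> C0=S, others downsized to S] -> [S,I,I,S] (invalidations this op: 0; running total: 2)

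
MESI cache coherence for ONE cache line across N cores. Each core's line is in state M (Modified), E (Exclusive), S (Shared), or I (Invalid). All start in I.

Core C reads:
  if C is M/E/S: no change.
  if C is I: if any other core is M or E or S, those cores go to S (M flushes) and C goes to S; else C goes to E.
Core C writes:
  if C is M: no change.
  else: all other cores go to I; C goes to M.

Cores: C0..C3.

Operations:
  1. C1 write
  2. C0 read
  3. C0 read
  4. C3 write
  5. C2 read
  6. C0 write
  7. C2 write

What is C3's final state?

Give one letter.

Answer: I

Derivation:
Op 1: C1 write [C1 write: invalidate none -> C1=M] -> [I,M,I,I]
Op 2: C0 read [C0 read from I: others=['C1=M'] -> C0=S, others downsized to S] -> [S,S,I,I]
Op 3: C0 read [C0 read: already in S, no change] -> [S,S,I,I]
Op 4: C3 write [C3 write: invalidate ['C0=S', 'C1=S'] -> C3=M] -> [I,I,I,M]
Op 5: C2 read [C2 read from I: others=['C3=M'] -> C2=S, others downsized to S] -> [I,I,S,S]
Op 6: C0 write [C0 write: invalidate ['C2=S', 'C3=S'] -> C0=M] -> [M,I,I,I]
Op 7: C2 write [C2 write: invalidate ['C0=M'] -> C2=M] -> [I,I,M,I]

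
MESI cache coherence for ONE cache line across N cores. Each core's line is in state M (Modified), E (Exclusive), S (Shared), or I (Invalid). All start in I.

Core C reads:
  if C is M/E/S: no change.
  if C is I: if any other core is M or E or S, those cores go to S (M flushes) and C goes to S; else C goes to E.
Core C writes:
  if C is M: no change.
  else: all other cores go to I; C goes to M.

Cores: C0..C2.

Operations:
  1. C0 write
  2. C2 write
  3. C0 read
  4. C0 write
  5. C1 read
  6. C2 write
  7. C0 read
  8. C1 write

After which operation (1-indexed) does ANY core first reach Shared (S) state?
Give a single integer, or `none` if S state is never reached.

Answer: 3

Derivation:
Op 1: C0 write [C0 write: invalidate none -> C0=M] -> [M,I,I]
Op 2: C2 write [C2 write: invalidate ['C0=M'] -> C2=M] -> [I,I,M]
Op 3: C0 read [C0 read from I: others=['C2=M'] -> C0=S, others downsized to S] -> [S,I,S]
  -> First S state at op 3; remaining ops need not be traced.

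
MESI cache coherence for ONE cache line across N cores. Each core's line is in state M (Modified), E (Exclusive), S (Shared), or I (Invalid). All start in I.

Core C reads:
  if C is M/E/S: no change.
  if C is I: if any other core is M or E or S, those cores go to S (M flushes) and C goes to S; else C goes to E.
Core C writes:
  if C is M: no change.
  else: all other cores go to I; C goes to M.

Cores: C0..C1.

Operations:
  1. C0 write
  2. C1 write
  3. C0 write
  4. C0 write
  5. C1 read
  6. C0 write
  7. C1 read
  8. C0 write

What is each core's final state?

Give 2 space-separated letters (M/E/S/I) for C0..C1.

Answer: M I

Derivation:
Op 1: C0 write [C0 write: invalidate none -> C0=M] -> [M,I]
Op 2: C1 write [C1 write: invalidate ['C0=M'] -> C1=M] -> [I,M]
Op 3: C0 write [C0 write: invalidate ['C1=M'] -> C0=M] -> [M,I]
Op 4: C0 write [C0 write: already M (modified), no change] -> [M,I]
Op 5: C1 read [C1 read from I: others=['C0=M'] -> C1=S, others downsized to S] -> [S,S]
Op 6: C0 write [C0 write: invalidate ['C1=S'] -> C0=M] -> [M,I]
Op 7: C1 read [C1 read from I: others=['C0=M'] -> C1=S, others downsized to S] -> [S,S]
Op 8: C0 write [C0 write: invalidate ['C1=S'] -> C0=M] -> [M,I]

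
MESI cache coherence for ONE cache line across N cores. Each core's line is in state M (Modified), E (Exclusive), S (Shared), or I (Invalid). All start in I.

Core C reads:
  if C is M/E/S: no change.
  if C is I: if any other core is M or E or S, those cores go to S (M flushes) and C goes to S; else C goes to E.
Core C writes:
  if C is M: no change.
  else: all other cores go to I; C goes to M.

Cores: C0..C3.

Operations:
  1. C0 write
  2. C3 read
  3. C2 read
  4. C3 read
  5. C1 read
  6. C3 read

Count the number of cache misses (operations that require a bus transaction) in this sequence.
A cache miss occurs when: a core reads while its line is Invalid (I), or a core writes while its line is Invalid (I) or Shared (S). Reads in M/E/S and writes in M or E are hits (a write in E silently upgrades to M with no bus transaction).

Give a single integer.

Op 1: C0 write [C0 write: invalidate none -> C0=M] -> [M,I,I,I] [MISS #1: write from I]
Op 2: C3 read [C3 read from I: others=['C0=M'] -> C3=S, others downsized to S] -> [S,I,I,S] [MISS #2: read from I]
Op 3: C2 read [C2 read from I: others=['C0=S', 'C3=S'] -> C2=S, others downsized to S] -> [S,I,S,S] [MISS #3: read from I]
Op 4: C3 read [C3 read: already in S, no change] -> [S,I,S,S] [hit: read from S]
Op 5: C1 read [C1 read from I: others=['C0=S', 'C2=S', 'C3=S'] -> C1=S, others downsized to S] -> [S,S,S,S] [MISS #4: read from I]
Op 6: C3 read [C3 read: already in S, no change] -> [S,S,S,S] [hit: read from S]

Answer: 4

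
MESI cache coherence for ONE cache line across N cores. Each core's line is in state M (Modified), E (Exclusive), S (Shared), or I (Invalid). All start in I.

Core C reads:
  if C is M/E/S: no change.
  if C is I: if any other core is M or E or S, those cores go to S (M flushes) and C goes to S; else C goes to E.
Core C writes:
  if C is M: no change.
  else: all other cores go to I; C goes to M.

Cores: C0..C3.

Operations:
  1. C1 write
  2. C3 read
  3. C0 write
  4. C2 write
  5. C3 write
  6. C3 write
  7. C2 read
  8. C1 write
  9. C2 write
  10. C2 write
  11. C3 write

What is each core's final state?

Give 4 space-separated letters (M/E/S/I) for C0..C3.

Answer: I I I M

Derivation:
Op 1: C1 write [C1 write: invalidate none -> C1=M] -> [I,M,I,I]
Op 2: C3 read [C3 read from I: others=['C1=M'] -> C3=S, others downsized to S] -> [I,S,I,S]
Op 3: C0 write [C0 write: invalidate ['C1=S', 'C3=S'] -> C0=M] -> [M,I,I,I]
Op 4: C2 write [C2 write: invalidate ['C0=M'] -> C2=M] -> [I,I,M,I]
Op 5: C3 write [C3 write: invalidate ['C2=M'] -> C3=M] -> [I,I,I,M]
Op 6: C3 write [C3 write: already M (modified), no change] -> [I,I,I,M]
Op 7: C2 read [C2 read from I: others=['C3=M'] -> C2=S, others downsized to S] -> [I,I,S,S]
Op 8: C1 write [C1 write: invalidate ['C2=S', 'C3=S'] -> C1=M] -> [I,M,I,I]
Op 9: C2 write [C2 write: invalidate ['C1=M'] -> C2=M] -> [I,I,M,I]
Op 10: C2 write [C2 write: already M (modified), no change] -> [I,I,M,I]
Op 11: C3 write [C3 write: invalidate ['C2=M'] -> C3=M] -> [I,I,I,M]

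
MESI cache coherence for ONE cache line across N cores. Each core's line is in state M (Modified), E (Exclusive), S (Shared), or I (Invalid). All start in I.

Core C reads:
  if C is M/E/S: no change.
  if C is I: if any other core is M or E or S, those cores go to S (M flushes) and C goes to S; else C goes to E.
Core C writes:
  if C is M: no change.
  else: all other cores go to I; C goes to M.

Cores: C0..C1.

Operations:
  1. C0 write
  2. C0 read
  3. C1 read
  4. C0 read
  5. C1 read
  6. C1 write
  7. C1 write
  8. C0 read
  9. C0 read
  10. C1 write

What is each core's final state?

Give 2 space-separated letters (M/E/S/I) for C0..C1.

Op 1: C0 write [C0 write: invalidate none -> C0=M] -> [M,I]
Op 2: C0 read [C0 read: already in M, no change] -> [M,I]
Op 3: C1 read [C1 read from I: others=['C0=M'] -> C1=S, others downsized to S] -> [S,S]
Op 4: C0 read [C0 read: already in S, no change] -> [S,S]
Op 5: C1 read [C1 read: already in S, no change] -> [S,S]
Op 6: C1 write [C1 write: invalidate ['C0=S'] -> C1=M] -> [I,M]
Op 7: C1 write [C1 write: already M (modified), no change] -> [I,M]
Op 8: C0 read [C0 read from I: others=['C1=M'] -> C0=S, others downsized to S] -> [S,S]
Op 9: C0 read [C0 read: already in S, no change] -> [S,S]
Op 10: C1 write [C1 write: invalidate ['C0=S'] -> C1=M] -> [I,M]

Answer: I M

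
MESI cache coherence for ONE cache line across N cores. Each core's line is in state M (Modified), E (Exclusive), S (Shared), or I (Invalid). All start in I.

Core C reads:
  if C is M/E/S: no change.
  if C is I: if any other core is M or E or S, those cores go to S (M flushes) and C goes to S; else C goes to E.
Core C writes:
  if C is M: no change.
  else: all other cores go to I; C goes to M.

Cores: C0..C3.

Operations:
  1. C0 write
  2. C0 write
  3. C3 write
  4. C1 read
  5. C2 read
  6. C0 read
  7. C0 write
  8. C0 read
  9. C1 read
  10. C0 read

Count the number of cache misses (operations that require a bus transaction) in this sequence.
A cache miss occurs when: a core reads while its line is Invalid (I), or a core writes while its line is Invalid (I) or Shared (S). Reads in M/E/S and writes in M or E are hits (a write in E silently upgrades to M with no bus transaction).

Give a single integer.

Answer: 7

Derivation:
Op 1: C0 write [C0 write: invalidate none -> C0=M] -> [M,I,I,I] [MISS #1: write from I]
Op 2: C0 write [C0 write: already M (modified), no change] -> [M,I,I,I] [hit: write from M]
Op 3: C3 write [C3 write: invalidate ['C0=M'] -> C3=M] -> [I,I,I,M] [MISS #2: write from I]
Op 4: C1 read [C1 read from I: others=['C3=M'] -> C1=S, others downsized to S] -> [I,S,I,S] [MISS #3: read from I]
Op 5: C2 read [C2 read from I: others=['C1=S', 'C3=S'] -> C2=S, others downsized to S] -> [I,S,S,S] [MISS #4: read from I]
Op 6: C0 read [C0 read from I: others=['C1=S', 'C2=S', 'C3=S'] -> C0=S, others downsized to S] -> [S,S,S,S] [MISS #5: read from I]
Op 7: C0 write [C0 write: invalidate ['C1=S', 'C2=S', 'C3=S'] -> C0=M] -> [M,I,I,I] [MISS #6: write from S]
Op 8: C0 read [C0 read: already in M, no change] -> [M,I,I,I] [hit: read from M]
Op 9: C1 read [C1 read from I: others=['C0=M'] -> C1=S, others downsized to S] -> [S,S,I,I] [MISS #7: read from I]
Op 10: C0 read [C0 read: already in S, no change] -> [S,S,I,I] [hit: read from S]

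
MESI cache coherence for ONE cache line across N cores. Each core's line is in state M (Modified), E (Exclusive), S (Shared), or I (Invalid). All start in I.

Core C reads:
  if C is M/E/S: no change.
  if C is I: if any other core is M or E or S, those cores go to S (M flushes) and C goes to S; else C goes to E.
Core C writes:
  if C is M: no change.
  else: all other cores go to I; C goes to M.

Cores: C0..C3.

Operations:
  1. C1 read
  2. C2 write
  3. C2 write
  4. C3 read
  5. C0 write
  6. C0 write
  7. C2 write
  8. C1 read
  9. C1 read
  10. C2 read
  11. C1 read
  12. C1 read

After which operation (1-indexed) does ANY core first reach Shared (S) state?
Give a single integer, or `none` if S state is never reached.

Op 1: C1 read [C1 read from I: no other sharers -> C1=E (exclusive)] -> [I,E,I,I]
Op 2: C2 write [C2 write: invalidate ['C1=E'] -> C2=M] -> [I,I,M,I]
Op 3: C2 write [C2 write: already M (modified), no change] -> [I,I,M,I]
Op 4: C3 read [C3 read from I: others=['C2=M'] -> C3=S, others downsized to S] -> [I,I,S,S]
  -> First S state at op 4; remaining ops need not be traced.

Answer: 4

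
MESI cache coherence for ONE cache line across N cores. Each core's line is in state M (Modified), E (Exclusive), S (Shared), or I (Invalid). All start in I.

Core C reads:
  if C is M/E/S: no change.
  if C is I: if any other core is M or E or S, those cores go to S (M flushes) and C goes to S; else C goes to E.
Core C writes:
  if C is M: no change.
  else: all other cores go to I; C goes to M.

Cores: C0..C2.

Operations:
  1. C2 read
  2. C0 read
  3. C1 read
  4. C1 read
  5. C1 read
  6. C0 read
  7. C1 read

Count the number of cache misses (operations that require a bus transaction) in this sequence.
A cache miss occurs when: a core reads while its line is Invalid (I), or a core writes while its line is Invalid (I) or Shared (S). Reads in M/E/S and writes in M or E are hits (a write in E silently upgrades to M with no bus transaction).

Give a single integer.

Answer: 3

Derivation:
Op 1: C2 read [C2 read from I: no other sharers -> C2=E (exclusive)] -> [I,I,E] [MISS #1: read from I]
Op 2: C0 read [C0 read from I: others=['C2=E'] -> C0=S, others downsized to S] -> [S,I,S] [MISS #2: read from I]
Op 3: C1 read [C1 read from I: others=['C0=S', 'C2=S'] -> C1=S, others downsized to S] -> [S,S,S] [MISS #3: read from I]
Op 4: C1 read [C1 read: already in S, no change] -> [S,S,S] [hit: read from S]
Op 5: C1 read [C1 read: already in S, no change] -> [S,S,S] [hit: read from S]
Op 6: C0 read [C0 read: already in S, no change] -> [S,S,S] [hit: read from S]
Op 7: C1 read [C1 read: already in S, no change] -> [S,S,S] [hit: read from S]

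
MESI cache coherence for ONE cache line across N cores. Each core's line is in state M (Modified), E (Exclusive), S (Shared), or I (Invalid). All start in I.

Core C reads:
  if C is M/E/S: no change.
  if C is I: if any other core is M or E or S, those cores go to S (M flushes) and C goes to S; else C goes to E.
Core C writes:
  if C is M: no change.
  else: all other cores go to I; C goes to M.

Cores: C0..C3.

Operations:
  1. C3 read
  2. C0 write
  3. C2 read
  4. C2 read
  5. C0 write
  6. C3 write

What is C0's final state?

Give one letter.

Op 1: C3 read [C3 read from I: no other sharers -> C3=E (exclusive)] -> [I,I,I,E]
Op 2: C0 write [C0 write: invalidate ['C3=E'] -> C0=M] -> [M,I,I,I]
Op 3: C2 read [C2 read from I: others=['C0=M'] -> C2=S, others downsized to S] -> [S,I,S,I]
Op 4: C2 read [C2 read: already in S, no change] -> [S,I,S,I]
Op 5: C0 write [C0 write: invalidate ['C2=S'] -> C0=M] -> [M,I,I,I]
Op 6: C3 write [C3 write: invalidate ['C0=M'] -> C3=M] -> [I,I,I,M]

Answer: I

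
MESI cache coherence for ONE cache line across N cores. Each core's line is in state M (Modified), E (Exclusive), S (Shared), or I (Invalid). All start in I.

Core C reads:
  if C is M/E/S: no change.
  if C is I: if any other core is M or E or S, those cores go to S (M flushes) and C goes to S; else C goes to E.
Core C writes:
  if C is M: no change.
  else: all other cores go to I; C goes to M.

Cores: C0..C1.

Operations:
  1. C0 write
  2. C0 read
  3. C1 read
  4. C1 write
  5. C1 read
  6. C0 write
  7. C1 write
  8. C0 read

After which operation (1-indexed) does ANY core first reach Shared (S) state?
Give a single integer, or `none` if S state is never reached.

Op 1: C0 write [C0 write: invalidate none -> C0=M] -> [M,I]
Op 2: C0 read [C0 read: already in M, no change] -> [M,I]
Op 3: C1 read [C1 read from I: others=['C0=M'] -> C1=S, others downsized to S] -> [S,S]
  -> First S state at op 3; remaining ops need not be traced.

Answer: 3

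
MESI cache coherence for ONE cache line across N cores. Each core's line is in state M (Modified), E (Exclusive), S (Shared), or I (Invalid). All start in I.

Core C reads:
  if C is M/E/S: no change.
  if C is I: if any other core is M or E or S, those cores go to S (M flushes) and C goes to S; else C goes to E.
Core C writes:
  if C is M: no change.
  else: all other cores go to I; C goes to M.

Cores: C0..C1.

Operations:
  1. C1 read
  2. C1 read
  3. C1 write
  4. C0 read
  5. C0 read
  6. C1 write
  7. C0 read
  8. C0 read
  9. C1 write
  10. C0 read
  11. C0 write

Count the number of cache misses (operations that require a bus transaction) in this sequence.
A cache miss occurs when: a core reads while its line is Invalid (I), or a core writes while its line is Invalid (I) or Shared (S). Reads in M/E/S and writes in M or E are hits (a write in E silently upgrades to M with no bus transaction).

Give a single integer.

Op 1: C1 read [C1 read from I: no other sharers -> C1=E (exclusive)] -> [I,E] [MISS #1: read from I]
Op 2: C1 read [C1 read: already in E, no change] -> [I,E] [hit: read from E]
Op 3: C1 write [C1 write: invalidate none -> C1=M] -> [I,M] [hit: write from E is a silent E->M upgrade, no bus transaction]
Op 4: C0 read [C0 read from I: others=['C1=M'] -> C0=S, others downsized to S] -> [S,S] [MISS #2: read from I]
Op 5: C0 read [C0 read: already in S, no change] -> [S,S] [hit: read from S]
Op 6: C1 write [C1 write: invalidate ['C0=S'] -> C1=M] -> [I,M] [MISS #3: write from S]
Op 7: C0 read [C0 read from I: others=['C1=M'] -> C0=S, others downsized to S] -> [S,S] [MISS #4: read from I]
Op 8: C0 read [C0 read: already in S, no change] -> [S,S] [hit: read from S]
Op 9: C1 write [C1 write: invalidate ['C0=S'] -> C1=M] -> [I,M] [MISS #5: write from S]
Op 10: C0 read [C0 read from I: others=['C1=M'] -> C0=S, others downsized to S] -> [S,S] [MISS #6: read from I]
Op 11: C0 write [C0 write: invalidate ['C1=S'] -> C0=M] -> [M,I] [MISS #7: write from S]

Answer: 7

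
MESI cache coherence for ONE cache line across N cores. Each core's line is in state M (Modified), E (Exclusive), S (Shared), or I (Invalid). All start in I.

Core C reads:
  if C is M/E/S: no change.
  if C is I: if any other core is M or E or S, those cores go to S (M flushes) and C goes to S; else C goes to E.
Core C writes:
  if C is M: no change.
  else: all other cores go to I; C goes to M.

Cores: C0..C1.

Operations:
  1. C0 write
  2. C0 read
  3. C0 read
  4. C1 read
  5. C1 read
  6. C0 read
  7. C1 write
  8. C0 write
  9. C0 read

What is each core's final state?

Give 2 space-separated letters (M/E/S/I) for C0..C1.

Answer: M I

Derivation:
Op 1: C0 write [C0 write: invalidate none -> C0=M] -> [M,I]
Op 2: C0 read [C0 read: already in M, no change] -> [M,I]
Op 3: C0 read [C0 read: already in M, no change] -> [M,I]
Op 4: C1 read [C1 read from I: others=['C0=M'] -> C1=S, others downsized to S] -> [S,S]
Op 5: C1 read [C1 read: already in S, no change] -> [S,S]
Op 6: C0 read [C0 read: already in S, no change] -> [S,S]
Op 7: C1 write [C1 write: invalidate ['C0=S'] -> C1=M] -> [I,M]
Op 8: C0 write [C0 write: invalidate ['C1=M'] -> C0=M] -> [M,I]
Op 9: C0 read [C0 read: already in M, no change] -> [M,I]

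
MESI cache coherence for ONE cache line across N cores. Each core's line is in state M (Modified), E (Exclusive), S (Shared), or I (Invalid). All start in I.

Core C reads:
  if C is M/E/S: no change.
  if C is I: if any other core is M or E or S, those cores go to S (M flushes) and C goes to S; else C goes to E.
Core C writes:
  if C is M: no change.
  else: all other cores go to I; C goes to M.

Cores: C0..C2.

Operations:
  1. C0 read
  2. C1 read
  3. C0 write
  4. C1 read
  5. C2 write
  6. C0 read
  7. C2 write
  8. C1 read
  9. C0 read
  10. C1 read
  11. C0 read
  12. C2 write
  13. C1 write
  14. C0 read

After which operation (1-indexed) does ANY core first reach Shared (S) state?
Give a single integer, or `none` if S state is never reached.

Answer: 2

Derivation:
Op 1: C0 read [C0 read from I: no other sharers -> C0=E (exclusive)] -> [E,I,I]
Op 2: C1 read [C1 read from I: others=['C0=E'] -> C1=S, others downsized to S] -> [S,S,I]
  -> First S state at op 2; remaining ops need not be traced.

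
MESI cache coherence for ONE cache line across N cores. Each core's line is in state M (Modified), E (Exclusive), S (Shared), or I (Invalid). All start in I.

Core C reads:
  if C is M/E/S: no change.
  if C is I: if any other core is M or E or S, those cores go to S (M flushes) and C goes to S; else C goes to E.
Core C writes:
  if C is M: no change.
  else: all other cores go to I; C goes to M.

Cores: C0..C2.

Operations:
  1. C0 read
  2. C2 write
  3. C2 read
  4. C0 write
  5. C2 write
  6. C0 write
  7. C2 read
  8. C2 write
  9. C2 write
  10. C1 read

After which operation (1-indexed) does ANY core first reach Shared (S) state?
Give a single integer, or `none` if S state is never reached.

Answer: 7

Derivation:
Op 1: C0 read [C0 read from I: no other sharers -> C0=E (exclusive)] -> [E,I,I]
Op 2: C2 write [C2 write: invalidate ['C0=E'] -> C2=M] -> [I,I,M]
Op 3: C2 read [C2 read: already in M, no change] -> [I,I,M]
Op 4: C0 write [C0 write: invalidate ['C2=M'] -> C0=M] -> [M,I,I]
Op 5: C2 write [C2 write: invalidate ['C0=M'] -> C2=M] -> [I,I,M]
Op 6: C0 write [C0 write: invalidate ['C2=M'] -> C0=M] -> [M,I,I]
Op 7: C2 read [C2 read from I: others=['C0=M'] -> C2=S, others downsized to S] -> [S,I,S]
  -> First S state at op 7; remaining ops need not be traced.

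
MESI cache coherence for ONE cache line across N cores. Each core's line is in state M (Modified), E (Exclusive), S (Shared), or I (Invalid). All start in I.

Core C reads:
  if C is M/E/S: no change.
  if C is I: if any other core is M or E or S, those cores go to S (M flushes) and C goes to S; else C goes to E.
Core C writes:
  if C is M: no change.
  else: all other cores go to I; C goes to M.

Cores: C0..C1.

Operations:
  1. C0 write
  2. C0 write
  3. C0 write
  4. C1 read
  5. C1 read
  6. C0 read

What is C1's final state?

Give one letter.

Op 1: C0 write [C0 write: invalidate none -> C0=M] -> [M,I]
Op 2: C0 write [C0 write: already M (modified), no change] -> [M,I]
Op 3: C0 write [C0 write: already M (modified), no change] -> [M,I]
Op 4: C1 read [C1 read from I: others=['C0=M'] -> C1=S, others downsized to S] -> [S,S]
Op 5: C1 read [C1 read: already in S, no change] -> [S,S]
Op 6: C0 read [C0 read: already in S, no change] -> [S,S]

Answer: S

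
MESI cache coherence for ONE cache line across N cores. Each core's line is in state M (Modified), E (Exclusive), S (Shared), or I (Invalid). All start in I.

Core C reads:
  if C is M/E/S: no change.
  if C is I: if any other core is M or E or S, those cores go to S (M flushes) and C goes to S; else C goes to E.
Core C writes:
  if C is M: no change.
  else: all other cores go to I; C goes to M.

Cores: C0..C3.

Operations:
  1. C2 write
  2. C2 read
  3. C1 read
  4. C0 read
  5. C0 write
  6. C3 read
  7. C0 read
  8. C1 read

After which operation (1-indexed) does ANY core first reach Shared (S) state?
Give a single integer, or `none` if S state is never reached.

Op 1: C2 write [C2 write: invalidate none -> C2=M] -> [I,I,M,I]
Op 2: C2 read [C2 read: already in M, no change] -> [I,I,M,I]
Op 3: C1 read [C1 read from I: others=['C2=M'] -> C1=S, others downsized to S] -> [I,S,S,I]
  -> First S state at op 3; remaining ops need not be traced.

Answer: 3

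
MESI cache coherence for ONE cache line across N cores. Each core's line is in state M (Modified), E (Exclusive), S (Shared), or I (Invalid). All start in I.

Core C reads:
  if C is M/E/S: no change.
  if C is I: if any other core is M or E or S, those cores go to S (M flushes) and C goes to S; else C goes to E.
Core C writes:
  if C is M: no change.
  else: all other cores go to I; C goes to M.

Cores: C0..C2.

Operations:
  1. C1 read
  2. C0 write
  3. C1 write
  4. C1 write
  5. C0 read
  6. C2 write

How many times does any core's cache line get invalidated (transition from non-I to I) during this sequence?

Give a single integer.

Op 1: C1 read [C1 read from I: no other sharers -> C1=E (exclusive)] -> [I,E,I] (invalidations this op: 0; running total: 0)
Op 2: C0 write [C0 write: invalidate ['C1=E'] -> C0=M] -> [M,I,I] (invalidations this op: 1; running total: 1)
Op 3: C1 write [C1 write: invalidate ['C0=M'] -> C1=M] -> [I,M,I] (invalidations this op: 1; running total: 2)
Op 4: C1 write [C1 write: already M (modified), no change] -> [I,M,I] (invalidations this op: 0; running total: 2)
Op 5: C0 read [C0 read from I: others=['C1=M'] -> C0=S, others downsized to S] -> [S,S,I] (invalidations this op: 0; running total: 2)
Op 6: C2 write [C2 write: invalidate ['C0=S', 'C1=S'] -> C2=M] -> [I,I,M] (invalidations this op: 2; running total: 4)

Answer: 4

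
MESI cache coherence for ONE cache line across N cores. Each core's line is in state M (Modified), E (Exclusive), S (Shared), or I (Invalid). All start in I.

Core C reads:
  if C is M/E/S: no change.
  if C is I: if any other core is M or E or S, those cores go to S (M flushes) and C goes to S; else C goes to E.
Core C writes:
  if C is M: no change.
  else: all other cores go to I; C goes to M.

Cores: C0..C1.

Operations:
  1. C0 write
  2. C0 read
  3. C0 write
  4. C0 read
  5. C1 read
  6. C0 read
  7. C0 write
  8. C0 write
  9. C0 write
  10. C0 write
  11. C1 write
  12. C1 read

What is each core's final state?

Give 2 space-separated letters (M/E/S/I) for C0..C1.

Op 1: C0 write [C0 write: invalidate none -> C0=M] -> [M,I]
Op 2: C0 read [C0 read: already in M, no change] -> [M,I]
Op 3: C0 write [C0 write: already M (modified), no change] -> [M,I]
Op 4: C0 read [C0 read: already in M, no change] -> [M,I]
Op 5: C1 read [C1 read from I: others=['C0=M'] -> C1=S, others downsized to S] -> [S,S]
Op 6: C0 read [C0 read: already in S, no change] -> [S,S]
Op 7: C0 write [C0 write: invalidate ['C1=S'] -> C0=M] -> [M,I]
Op 8: C0 write [C0 write: already M (modified), no change] -> [M,I]
Op 9: C0 write [C0 write: already M (modified), no change] -> [M,I]
Op 10: C0 write [C0 write: already M (modified), no change] -> [M,I]
Op 11: C1 write [C1 write: invalidate ['C0=M'] -> C1=M] -> [I,M]
Op 12: C1 read [C1 read: already in M, no change] -> [I,M]

Answer: I M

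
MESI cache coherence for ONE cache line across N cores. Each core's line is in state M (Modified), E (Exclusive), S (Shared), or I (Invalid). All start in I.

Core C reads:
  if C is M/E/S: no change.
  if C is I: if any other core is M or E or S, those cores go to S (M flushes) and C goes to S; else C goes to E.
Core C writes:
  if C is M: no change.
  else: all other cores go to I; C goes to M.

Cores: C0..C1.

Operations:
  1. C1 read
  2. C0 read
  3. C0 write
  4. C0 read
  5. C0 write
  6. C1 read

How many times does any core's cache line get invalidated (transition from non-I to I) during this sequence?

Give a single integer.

Op 1: C1 read [C1 read from I: no other sharers -> C1=E (exclusive)] -> [I,E] (invalidations this op: 0; running total: 0)
Op 2: C0 read [C0 read from I: others=['C1=E'] -> C0=S, others downsized to S] -> [S,S] (invalidations this op: 0; running total: 0)
Op 3: C0 write [C0 write: invalidate ['C1=S'] -> C0=M] -> [M,I] (invalidations this op: 1; running total: 1)
Op 4: C0 read [C0 read: already in M, no change] -> [M,I] (invalidations this op: 0; running total: 1)
Op 5: C0 write [C0 write: already M (modified), no change] -> [M,I] (invalidations this op: 0; running total: 1)
Op 6: C1 read [C1 read from I: others=['C0=M'] -> C1=S, others downsized to S] -> [S,S] (invalidations this op: 0; running total: 1)

Answer: 1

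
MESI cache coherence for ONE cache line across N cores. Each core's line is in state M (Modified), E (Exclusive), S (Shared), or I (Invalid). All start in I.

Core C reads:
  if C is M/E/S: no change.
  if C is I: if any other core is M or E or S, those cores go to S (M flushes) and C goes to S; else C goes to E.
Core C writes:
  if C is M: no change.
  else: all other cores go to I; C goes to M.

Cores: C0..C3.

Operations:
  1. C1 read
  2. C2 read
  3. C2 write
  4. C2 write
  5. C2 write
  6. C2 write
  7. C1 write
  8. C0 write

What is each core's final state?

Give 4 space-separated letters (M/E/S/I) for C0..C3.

Op 1: C1 read [C1 read from I: no other sharers -> C1=E (exclusive)] -> [I,E,I,I]
Op 2: C2 read [C2 read from I: others=['C1=E'] -> C2=S, others downsized to S] -> [I,S,S,I]
Op 3: C2 write [C2 write: invalidate ['C1=S'] -> C2=M] -> [I,I,M,I]
Op 4: C2 write [C2 write: already M (modified), no change] -> [I,I,M,I]
Op 5: C2 write [C2 write: already M (modified), no change] -> [I,I,M,I]
Op 6: C2 write [C2 write: already M (modified), no change] -> [I,I,M,I]
Op 7: C1 write [C1 write: invalidate ['C2=M'] -> C1=M] -> [I,M,I,I]
Op 8: C0 write [C0 write: invalidate ['C1=M'] -> C0=M] -> [M,I,I,I]

Answer: M I I I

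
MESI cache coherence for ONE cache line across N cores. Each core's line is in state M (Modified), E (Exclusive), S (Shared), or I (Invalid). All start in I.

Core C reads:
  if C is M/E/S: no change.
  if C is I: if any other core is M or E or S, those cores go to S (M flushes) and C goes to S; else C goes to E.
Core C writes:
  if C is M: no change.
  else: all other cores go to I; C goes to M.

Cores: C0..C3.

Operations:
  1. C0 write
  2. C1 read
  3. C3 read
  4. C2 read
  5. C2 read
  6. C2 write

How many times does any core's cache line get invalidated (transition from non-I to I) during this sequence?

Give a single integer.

Answer: 3

Derivation:
Op 1: C0 write [C0 write: invalidate none -> C0=M] -> [M,I,I,I] (invalidations this op: 0; running total: 0)
Op 2: C1 read [C1 read from I: others=['C0=M'] -> C1=S, others downsized to S] -> [S,S,I,I] (invalidations this op: 0; running total: 0)
Op 3: C3 read [C3 read from I: others=['C0=S', 'C1=S'] -> C3=S, others downsized to S] -> [S,S,I,S] (invalidations this op: 0; running total: 0)
Op 4: C2 read [C2 read from I: others=['C0=S', 'C1=S', 'C3=S'] -> C2=S, others downsized to S] -> [S,S,S,S] (invalidations this op: 0; running total: 0)
Op 5: C2 read [C2 read: already in S, no change] -> [S,S,S,S] (invalidations this op: 0; running total: 0)
Op 6: C2 write [C2 write: invalidate ['C0=S', 'C1=S', 'C3=S'] -> C2=M] -> [I,I,M,I] (invalidations this op: 3; running total: 3)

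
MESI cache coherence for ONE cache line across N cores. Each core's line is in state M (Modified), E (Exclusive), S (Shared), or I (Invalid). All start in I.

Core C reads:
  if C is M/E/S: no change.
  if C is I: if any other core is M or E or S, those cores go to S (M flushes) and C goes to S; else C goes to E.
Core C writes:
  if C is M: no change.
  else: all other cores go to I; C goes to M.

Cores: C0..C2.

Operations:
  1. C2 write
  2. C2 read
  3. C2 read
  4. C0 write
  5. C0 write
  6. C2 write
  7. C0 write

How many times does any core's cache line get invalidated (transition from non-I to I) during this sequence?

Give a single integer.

Answer: 3

Derivation:
Op 1: C2 write [C2 write: invalidate none -> C2=M] -> [I,I,M] (invalidations this op: 0; running total: 0)
Op 2: C2 read [C2 read: already in M, no change] -> [I,I,M] (invalidations this op: 0; running total: 0)
Op 3: C2 read [C2 read: already in M, no change] -> [I,I,M] (invalidations this op: 0; running total: 0)
Op 4: C0 write [C0 write: invalidate ['C2=M'] -> C0=M] -> [M,I,I] (invalidations this op: 1; running total: 1)
Op 5: C0 write [C0 write: already M (modified), no change] -> [M,I,I] (invalidations this op: 0; running total: 1)
Op 6: C2 write [C2 write: invalidate ['C0=M'] -> C2=M] -> [I,I,M] (invalidations this op: 1; running total: 2)
Op 7: C0 write [C0 write: invalidate ['C2=M'] -> C0=M] -> [M,I,I] (invalidations this op: 1; running total: 3)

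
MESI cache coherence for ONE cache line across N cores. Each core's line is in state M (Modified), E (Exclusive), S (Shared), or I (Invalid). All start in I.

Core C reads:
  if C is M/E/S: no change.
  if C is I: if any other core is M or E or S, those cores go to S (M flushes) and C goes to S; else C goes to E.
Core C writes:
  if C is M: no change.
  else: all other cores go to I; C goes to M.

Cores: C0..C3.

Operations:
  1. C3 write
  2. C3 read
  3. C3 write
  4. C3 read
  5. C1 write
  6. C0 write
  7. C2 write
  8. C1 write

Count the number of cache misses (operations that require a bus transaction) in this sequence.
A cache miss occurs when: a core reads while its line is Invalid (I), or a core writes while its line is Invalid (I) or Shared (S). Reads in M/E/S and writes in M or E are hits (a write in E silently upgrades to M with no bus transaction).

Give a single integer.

Op 1: C3 write [C3 write: invalidate none -> C3=M] -> [I,I,I,M] [MISS #1: write from I]
Op 2: C3 read [C3 read: already in M, no change] -> [I,I,I,M] [hit: read from M]
Op 3: C3 write [C3 write: already M (modified), no change] -> [I,I,I,M] [hit: write from M]
Op 4: C3 read [C3 read: already in M, no change] -> [I,I,I,M] [hit: read from M]
Op 5: C1 write [C1 write: invalidate ['C3=M'] -> C1=M] -> [I,M,I,I] [MISS #2: write from I]
Op 6: C0 write [C0 write: invalidate ['C1=M'] -> C0=M] -> [M,I,I,I] [MISS #3: write from I]
Op 7: C2 write [C2 write: invalidate ['C0=M'] -> C2=M] -> [I,I,M,I] [MISS #4: write from I]
Op 8: C1 write [C1 write: invalidate ['C2=M'] -> C1=M] -> [I,M,I,I] [MISS #5: write from I]

Answer: 5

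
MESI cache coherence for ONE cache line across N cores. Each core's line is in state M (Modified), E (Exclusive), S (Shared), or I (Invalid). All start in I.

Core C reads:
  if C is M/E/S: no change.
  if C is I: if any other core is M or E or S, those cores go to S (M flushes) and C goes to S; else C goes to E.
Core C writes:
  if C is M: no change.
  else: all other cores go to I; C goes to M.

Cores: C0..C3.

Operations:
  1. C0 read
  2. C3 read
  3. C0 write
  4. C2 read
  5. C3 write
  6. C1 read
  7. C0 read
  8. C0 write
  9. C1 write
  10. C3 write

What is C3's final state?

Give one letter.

Op 1: C0 read [C0 read from I: no other sharers -> C0=E (exclusive)] -> [E,I,I,I]
Op 2: C3 read [C3 read from I: others=['C0=E'] -> C3=S, others downsized to S] -> [S,I,I,S]
Op 3: C0 write [C0 write: invalidate ['C3=S'] -> C0=M] -> [M,I,I,I]
Op 4: C2 read [C2 read from I: others=['C0=M'] -> C2=S, others downsized to S] -> [S,I,S,I]
Op 5: C3 write [C3 write: invalidate ['C0=S', 'C2=S'] -> C3=M] -> [I,I,I,M]
Op 6: C1 read [C1 read from I: others=['C3=M'] -> C1=S, others downsized to S] -> [I,S,I,S]
Op 7: C0 read [C0 read from I: others=['C1=S', 'C3=S'] -> C0=S, others downsized to S] -> [S,S,I,S]
Op 8: C0 write [C0 write: invalidate ['C1=S', 'C3=S'] -> C0=M] -> [M,I,I,I]
Op 9: C1 write [C1 write: invalidate ['C0=M'] -> C1=M] -> [I,M,I,I]
Op 10: C3 write [C3 write: invalidate ['C1=M'] -> C3=M] -> [I,I,I,M]

Answer: M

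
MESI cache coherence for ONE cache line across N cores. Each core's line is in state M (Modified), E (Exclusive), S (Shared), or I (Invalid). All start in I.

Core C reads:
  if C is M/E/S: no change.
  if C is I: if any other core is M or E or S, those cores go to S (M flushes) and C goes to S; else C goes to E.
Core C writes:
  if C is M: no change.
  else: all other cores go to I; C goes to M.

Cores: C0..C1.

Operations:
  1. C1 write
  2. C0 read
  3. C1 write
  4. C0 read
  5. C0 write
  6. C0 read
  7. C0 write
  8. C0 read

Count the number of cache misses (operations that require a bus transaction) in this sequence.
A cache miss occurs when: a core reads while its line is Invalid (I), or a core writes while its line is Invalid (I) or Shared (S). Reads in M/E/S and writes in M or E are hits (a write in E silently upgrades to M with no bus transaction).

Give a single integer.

Answer: 5

Derivation:
Op 1: C1 write [C1 write: invalidate none -> C1=M] -> [I,M] [MISS #1: write from I]
Op 2: C0 read [C0 read from I: others=['C1=M'] -> C0=S, others downsized to S] -> [S,S] [MISS #2: read from I]
Op 3: C1 write [C1 write: invalidate ['C0=S'] -> C1=M] -> [I,M] [MISS #3: write from S]
Op 4: C0 read [C0 read from I: others=['C1=M'] -> C0=S, others downsized to S] -> [S,S] [MISS #4: read from I]
Op 5: C0 write [C0 write: invalidate ['C1=S'] -> C0=M] -> [M,I] [MISS #5: write from S]
Op 6: C0 read [C0 read: already in M, no change] -> [M,I] [hit: read from M]
Op 7: C0 write [C0 write: already M (modified), no change] -> [M,I] [hit: write from M]
Op 8: C0 read [C0 read: already in M, no change] -> [M,I] [hit: read from M]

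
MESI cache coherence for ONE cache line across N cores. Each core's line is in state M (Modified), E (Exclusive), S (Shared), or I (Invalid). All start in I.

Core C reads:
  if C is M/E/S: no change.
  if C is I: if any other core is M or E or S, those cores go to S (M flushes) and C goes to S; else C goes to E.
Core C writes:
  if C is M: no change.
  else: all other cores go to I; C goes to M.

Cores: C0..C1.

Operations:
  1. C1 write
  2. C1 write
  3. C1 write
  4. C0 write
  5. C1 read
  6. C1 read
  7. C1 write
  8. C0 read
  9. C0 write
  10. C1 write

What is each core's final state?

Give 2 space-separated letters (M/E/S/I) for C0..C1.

Op 1: C1 write [C1 write: invalidate none -> C1=M] -> [I,M]
Op 2: C1 write [C1 write: already M (modified), no change] -> [I,M]
Op 3: C1 write [C1 write: already M (modified), no change] -> [I,M]
Op 4: C0 write [C0 write: invalidate ['C1=M'] -> C0=M] -> [M,I]
Op 5: C1 read [C1 read from I: others=['C0=M'] -> C1=S, others downsized to S] -> [S,S]
Op 6: C1 read [C1 read: already in S, no change] -> [S,S]
Op 7: C1 write [C1 write: invalidate ['C0=S'] -> C1=M] -> [I,M]
Op 8: C0 read [C0 read from I: others=['C1=M'] -> C0=S, others downsized to S] -> [S,S]
Op 9: C0 write [C0 write: invalidate ['C1=S'] -> C0=M] -> [M,I]
Op 10: C1 write [C1 write: invalidate ['C0=M'] -> C1=M] -> [I,M]

Answer: I M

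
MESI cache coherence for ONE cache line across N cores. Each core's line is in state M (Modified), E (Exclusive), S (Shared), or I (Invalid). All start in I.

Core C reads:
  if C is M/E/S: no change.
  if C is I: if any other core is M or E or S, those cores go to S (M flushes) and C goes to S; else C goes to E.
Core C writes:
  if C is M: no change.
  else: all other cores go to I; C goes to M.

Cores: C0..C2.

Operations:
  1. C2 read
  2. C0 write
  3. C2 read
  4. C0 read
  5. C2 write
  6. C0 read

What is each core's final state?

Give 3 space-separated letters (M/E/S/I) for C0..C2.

Answer: S I S

Derivation:
Op 1: C2 read [C2 read from I: no other sharers -> C2=E (exclusive)] -> [I,I,E]
Op 2: C0 write [C0 write: invalidate ['C2=E'] -> C0=M] -> [M,I,I]
Op 3: C2 read [C2 read from I: others=['C0=M'] -> C2=S, others downsized to S] -> [S,I,S]
Op 4: C0 read [C0 read: already in S, no change] -> [S,I,S]
Op 5: C2 write [C2 write: invalidate ['C0=S'] -> C2=M] -> [I,I,M]
Op 6: C0 read [C0 read from I: others=['C2=M'] -> C0=S, others downsized to S] -> [S,I,S]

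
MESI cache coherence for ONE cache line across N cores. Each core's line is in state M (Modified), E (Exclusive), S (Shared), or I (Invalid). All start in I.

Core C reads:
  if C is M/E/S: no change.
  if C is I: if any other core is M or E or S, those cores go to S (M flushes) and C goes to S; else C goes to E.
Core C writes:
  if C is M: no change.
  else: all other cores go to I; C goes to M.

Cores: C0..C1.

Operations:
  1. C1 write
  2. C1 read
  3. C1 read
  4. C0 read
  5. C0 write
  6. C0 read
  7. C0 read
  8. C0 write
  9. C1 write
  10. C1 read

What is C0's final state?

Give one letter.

Answer: I

Derivation:
Op 1: C1 write [C1 write: invalidate none -> C1=M] -> [I,M]
Op 2: C1 read [C1 read: already in M, no change] -> [I,M]
Op 3: C1 read [C1 read: already in M, no change] -> [I,M]
Op 4: C0 read [C0 read from I: others=['C1=M'] -> C0=S, others downsized to S] -> [S,S]
Op 5: C0 write [C0 write: invalidate ['C1=S'] -> C0=M] -> [M,I]
Op 6: C0 read [C0 read: already in M, no change] -> [M,I]
Op 7: C0 read [C0 read: already in M, no change] -> [M,I]
Op 8: C0 write [C0 write: already M (modified), no change] -> [M,I]
Op 9: C1 write [C1 write: invalidate ['C0=M'] -> C1=M] -> [I,M]
Op 10: C1 read [C1 read: already in M, no change] -> [I,M]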